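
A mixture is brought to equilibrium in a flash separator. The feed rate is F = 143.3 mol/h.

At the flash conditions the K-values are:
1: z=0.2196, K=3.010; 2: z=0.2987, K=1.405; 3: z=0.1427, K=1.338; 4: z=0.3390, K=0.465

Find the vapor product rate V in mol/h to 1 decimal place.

V = 108.9 mol/h

Iterate (Newton) starting at β = 0.5:
  β = 0.5000: g = 0.11441, g' = -0.4473 → β = 0.7558
  β = 0.7558: g = 0.00179, g' = -0.4523 → β = 0.7597
Converged at β = 0.7597.
Then V = β·F = 0.7597·143.3 = 108.9 mol/h and L = F − V = 34.4 mol/h.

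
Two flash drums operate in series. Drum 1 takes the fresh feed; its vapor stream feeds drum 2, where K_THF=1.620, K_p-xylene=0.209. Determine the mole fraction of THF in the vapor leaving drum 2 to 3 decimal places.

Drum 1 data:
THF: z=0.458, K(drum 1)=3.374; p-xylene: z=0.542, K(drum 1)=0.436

y_THF (drum 2) = 0.908

Drum 1:
Binary case is linear: z₁(K₁−1)(1+ψ₁(K₂−1)) + z₂(K₂−1)(1+ψ₁(K₁−1)) = 0
⇒ ψ₁ = [z₁(K₁−1)+z₂(K₂−1)] / [−(K₁−1)(K₂−1)] = 0.7816/1.3389 = 0.584
Drum-1 compositions:
  THF: x = 0.192, y = 0.648
  p-xylene: x = 0.808, y = 0.352
Drum-2 feed = drum-1 vapor: z₂ = (0.6477, 0.3523).
Drum 2:
Material balance + equilibrium reduce to Σ zᵢ(Kᵢ−1)/(1+ψ₂(Kᵢ−1)) = 0.
Check two-phase: ΣzᵢKᵢ = 1.123 > 1 and Σzᵢ/Kᵢ = 2.085 > 1, so g(0) = 0.123 > 0 and g(1) = -1.085 < 0.
Binary case is linear: z₁(K₁−1)(1+ψ₂(K₂−1)) + z₂(K₂−1)(1+ψ₂(K₁−1)) = 0
⇒ ψ₂ = [z₁(K₁−1)+z₂(K₂−1)] / [−(K₁−1)(K₂−1)] = 0.1229/0.4904 = 0.251
  THF: x = 0.561, y = 0.908
  p-xylene: x = 0.439, y = 0.092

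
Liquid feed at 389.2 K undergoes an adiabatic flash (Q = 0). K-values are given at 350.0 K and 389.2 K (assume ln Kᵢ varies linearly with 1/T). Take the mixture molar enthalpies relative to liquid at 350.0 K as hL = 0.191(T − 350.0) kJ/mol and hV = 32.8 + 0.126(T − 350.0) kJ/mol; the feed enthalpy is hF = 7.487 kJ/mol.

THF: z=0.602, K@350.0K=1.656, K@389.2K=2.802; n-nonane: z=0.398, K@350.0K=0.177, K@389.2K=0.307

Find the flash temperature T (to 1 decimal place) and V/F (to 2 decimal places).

Adiabatic flash: solve Rachford–Rice at each trial T, then check hF = ψ·hV(T) + (1−ψ)·hL(T).
  T = 350.0 K: K = (1.656, 0.177), RR gives ψ = 0.125, H_out = 4.092 kJ/mol
  T = 389.2 K: K = (2.802, 0.307), RR gives ψ = 0.648, H_out = 27.085 kJ/mol
  T = 369.6 K: K = (2.184, 0.237), RR gives ψ = 0.452, H_out = 18.008 kJ/mol
  T = 359.8 K: K = (1.909, 0.205), RR gives ψ = 0.320, H_out = 12.159 kJ/mol
  T = 354.9 K: K = (1.780, 0.191), RR gives ψ = 0.234, H_out = 8.525 kJ/mol
  T = 352.4 K: K = (1.716, 0.184), RR gives ψ = 0.182, H_out = 6.386 kJ/mol
  T = 353.6 K: K = (1.746, 0.187), RR gives ψ = 0.207, H_out = 7.441 kJ/mol
Linear interpolation between T = 353.6 (H_out = 7.441) and T = 354.9 (H_out = 8.525) on hF = 7.487 gives T ≈ 353.7 K, at which ψ = 0.21.

T = 353.7 K, V/F = 0.21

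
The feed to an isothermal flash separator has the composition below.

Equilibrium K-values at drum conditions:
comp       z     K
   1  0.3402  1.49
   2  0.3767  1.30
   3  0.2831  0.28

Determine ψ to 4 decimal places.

ψ = 0.2661

Rachford–Rice: g(ψ) = Σ zᵢ(Kᵢ−1)/(1+ψ(Kᵢ−1)) = 0.
g(0) = ΣzᵢKᵢ − 1 = 0.0759 and g(1) = 1 − Σzᵢ/Kᵢ = -0.5292, so a root lies in (0, 1).
Iterate (Newton) starting at ψ = 0.51:
  ψ = 0.5100: g = -0.09073, g' = -0.4443 → ψ = 0.3058
  ψ = 0.3058: g = -0.01289, g' = -0.3316 → ψ = 0.2669
  ψ = 0.2669: g = -0.00027, g' = -0.3178 → ψ = 0.2661
Converged at ψ = 0.2661.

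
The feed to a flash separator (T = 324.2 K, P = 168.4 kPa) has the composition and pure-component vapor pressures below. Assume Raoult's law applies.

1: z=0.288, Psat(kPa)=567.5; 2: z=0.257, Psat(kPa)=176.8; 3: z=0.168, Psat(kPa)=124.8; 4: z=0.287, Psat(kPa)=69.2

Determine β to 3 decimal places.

β = 0.565

Raoult's law: Kᵢ = Pᵢˢᵃᵗ/P = Pᵢˢᵃᵗ/168.4.
  K_1 = 567.5/168.4 = 3.36995, K_2 = 176.8/168.4 = 1.04988, K_3 = 124.8/168.4 = 0.74109, K_4 = 69.2/168.4 = 0.41093
Newton–Raphson from β = 0.51:
  β = 0.510: g = 0.0297, g' = -0.551 → β = 0.564
  β = 0.564: g = 0.0004, g' = -0.536 → β = 0.565
Converged at β = 0.565.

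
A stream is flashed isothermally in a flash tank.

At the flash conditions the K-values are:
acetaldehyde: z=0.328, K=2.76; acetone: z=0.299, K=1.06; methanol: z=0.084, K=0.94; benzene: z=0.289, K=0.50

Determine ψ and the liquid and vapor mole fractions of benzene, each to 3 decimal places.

Rachford–Rice: g(ψ) = Σ zᵢ(Kᵢ−1)/(1+ψ(Kᵢ−1)) = 0.
g(0) = ΣzᵢKᵢ − 1 = 0.446 and g(1) = 1 − Σzᵢ/Kᵢ = -0.068, so a root lies in (0, 1).
Newton iteration, ψ⁰ = 0.5:
  ψ = 0.500: g = 0.1266, g' = -0.417 → ψ = 0.803
  ψ = 0.803: g = 0.0094, g' = -0.378 → ψ = 0.828
Converged at ψ = 0.828.
Compositions from xᵢ = zᵢ/(1+ψ(Kᵢ−1)), yᵢ = Kᵢxᵢ:
  acetaldehyde: x = 0.133, y = 0.368
  acetone: x = 0.285, y = 0.302
  methanol: x = 0.088, y = 0.083
  benzene: x = 0.493, y = 0.247

ψ = 0.828, x_benzene = 0.493, y_benzene = 0.247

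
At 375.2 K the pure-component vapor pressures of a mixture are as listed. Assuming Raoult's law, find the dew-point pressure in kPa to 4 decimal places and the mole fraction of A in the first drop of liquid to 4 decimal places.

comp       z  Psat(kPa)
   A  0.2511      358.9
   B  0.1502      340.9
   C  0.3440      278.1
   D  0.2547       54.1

Pdew = 141.1403 kPa, x_A = 0.0987

At the dew point ψ → 1, so Σzᵢ/Kᵢ = 1 with Kᵢ = Pᵢˢᵃᵗ/P ⇒ 1/P = Σzᵢ/Pᵢˢᵃᵗ.
1/P = 0.2511/358.9 + 0.1502/340.9 + 0.3440/278.1 + 0.2547/54.1 = 0.0070851 ⇒ P = 141.1403 kPa
xᵢ = zᵢP/Pᵢˢᵃᵗ ⇒ x_A = 0.2511·141.1403/358.9 = 0.0987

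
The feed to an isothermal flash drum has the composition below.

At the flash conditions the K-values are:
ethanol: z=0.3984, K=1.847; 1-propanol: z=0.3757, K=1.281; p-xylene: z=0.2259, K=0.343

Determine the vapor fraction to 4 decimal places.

Newton iteration, ψ⁰ = 0.5:
  ψ = 0.5000: g = 0.10860, g' = -0.3801 → ψ = 0.7857
  ψ = 0.7857: g = -0.01769, g' = -0.5396 → ψ = 0.7529
  ψ = 0.7529: g = -0.00052, g' = -0.5086 → ψ = 0.7519
Converged at ψ = 0.7519.

ψ = 0.7519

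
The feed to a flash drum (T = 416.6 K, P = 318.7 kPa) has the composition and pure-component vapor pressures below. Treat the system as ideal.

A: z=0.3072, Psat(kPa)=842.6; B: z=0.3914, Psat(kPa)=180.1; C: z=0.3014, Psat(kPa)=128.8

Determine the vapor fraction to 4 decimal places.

Raoult's law: Kᵢ = Pᵢˢᵃᵗ/P = Pᵢˢᵃᵗ/318.7.
  K_A = 842.6/318.7 = 2.643866, K_B = 180.1/318.7 = 0.565108, K_C = 128.8/318.7 = 0.404142
Iterate (Newton) starting at ψ = 0.5:
  ψ = 0.5000: g = -0.19614, g' = -0.5881 → ψ = 0.1665
  ψ = 0.1665: g = 0.01363, g' = -0.7297 → ψ = 0.1851
  ψ = 0.1851: g = 0.00018, g' = -0.7107 → ψ = 0.1854
Converged at ψ = 0.1854.

ψ = 0.1854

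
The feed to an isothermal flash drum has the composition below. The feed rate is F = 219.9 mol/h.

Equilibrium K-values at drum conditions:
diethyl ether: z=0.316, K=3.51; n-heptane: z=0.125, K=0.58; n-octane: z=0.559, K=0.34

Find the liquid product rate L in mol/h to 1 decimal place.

Newton iteration, V/F⁰ = 0.48:
  V/F = 0.480: g = -0.2460, g' = -0.966 → V/F = 0.225
  V/F = 0.225: g = 0.0153, g' = -1.175 → V/F = 0.238
Converged at V/F = 0.238.
Then V = V/F·F = 0.2384·219.9 = 52.4 mol/h and L = F − V = 167.5 mol/h.

L = 167.5 mol/h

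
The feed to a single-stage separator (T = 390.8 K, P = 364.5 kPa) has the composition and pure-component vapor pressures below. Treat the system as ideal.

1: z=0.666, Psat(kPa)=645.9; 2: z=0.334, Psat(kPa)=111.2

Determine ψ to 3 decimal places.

ψ = 0.526

Raoult's law: Kᵢ = Pᵢˢᵃᵗ/P = Pᵢˢᵃᵗ/364.5.
  K_1 = 645.9/364.5 = 1.77202, K_2 = 111.2/364.5 = 0.30508
Rachford–Rice: g(ψ) = Σ zᵢ(Kᵢ−1)/(1+ψ(Kᵢ−1)) = 0.
Check two-phase: ΣzᵢKᵢ = 1.282 > 1 and Σzᵢ/Kᵢ = 1.471 > 1, so g(0) = 0.282 > 0 and g(1) = -0.471 < 0.
Binary case is linear: z₁(K₁−1)(1+ψ(K₂−1)) + z₂(K₂−1)(1+ψ(K₁−1)) = 0
⇒ ψ = [z₁(K₁−1)+z₂(K₂−1)] / [−(K₁−1)(K₂−1)] = 0.2821/0.5365 = 0.526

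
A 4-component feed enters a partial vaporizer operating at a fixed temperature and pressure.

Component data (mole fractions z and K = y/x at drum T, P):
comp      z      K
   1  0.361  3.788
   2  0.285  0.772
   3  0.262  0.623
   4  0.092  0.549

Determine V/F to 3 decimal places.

V/F = 0.864

Rachford–Rice: g(V/F) = Σ zᵢ(Kᵢ−1)/(1+V/F(Kᵢ−1)) = 0.
Feasibility: ΣzᵢKᵢ = 1.801, Σzᵢ/Kᵢ = 1.053 — both > 1, two phases present.
Iterate (Newton) starting at V/F = 0.44:
  V/F = 0.440: g = 0.2096, g' = -0.667 → V/F = 0.754
  V/F = 0.754: g = 0.0450, g' = -0.429 → V/F = 0.859
  V/F = 0.859: g = 0.0018, g' = -0.398 → V/F = 0.864
Converged at V/F = 0.864.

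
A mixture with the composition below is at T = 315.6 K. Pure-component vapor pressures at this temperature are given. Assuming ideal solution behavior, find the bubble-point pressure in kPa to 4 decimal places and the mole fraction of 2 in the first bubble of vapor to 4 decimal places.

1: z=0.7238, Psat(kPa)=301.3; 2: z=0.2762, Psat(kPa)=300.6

At the bubble point ψ → 0, so ΣzᵢKᵢ = 1 with Kᵢ = Pᵢˢᵃᵗ/P ⇒ P = ΣzᵢPᵢˢᵃᵗ.
P = 0.7238·301.3 + 0.2762·300.6 = 301.1067 kPa
yᵢ = zᵢPᵢˢᵃᵗ/P ⇒ y_2 = 0.2762·300.6/301.1067 = 0.2757

Pbub = 301.1067 kPa, y_2 = 0.2757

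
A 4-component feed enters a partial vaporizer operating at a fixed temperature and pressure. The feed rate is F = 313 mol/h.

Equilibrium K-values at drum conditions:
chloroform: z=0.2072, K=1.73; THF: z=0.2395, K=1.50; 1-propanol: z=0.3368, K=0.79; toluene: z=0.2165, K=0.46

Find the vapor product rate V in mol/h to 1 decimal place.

V = 112.2 mol/h

Material balance + equilibrium reduce to Σ zᵢ(Kᵢ−1)/(1+V/F(Kᵢ−1)) = 0.
g(0) = ΣzᵢKᵢ − 1 = 0.0834 and g(1) = 1 − Σzᵢ/Kᵢ = -0.1764, so a root lies in (0, 1).
Newton iteration, V/F⁰ = 0.5:
  V/F = 0.5000: g = -0.03257, g' = -0.2346 → V/F = 0.3612
  V/F = 0.3612: g = -0.00064, g' = -0.2269 → V/F = 0.3584
Converged at V/F = 0.3584.
Then V = V/F·F = 0.3584·313 = 112.2 mol/h and L = F − V = 200.8 mol/h.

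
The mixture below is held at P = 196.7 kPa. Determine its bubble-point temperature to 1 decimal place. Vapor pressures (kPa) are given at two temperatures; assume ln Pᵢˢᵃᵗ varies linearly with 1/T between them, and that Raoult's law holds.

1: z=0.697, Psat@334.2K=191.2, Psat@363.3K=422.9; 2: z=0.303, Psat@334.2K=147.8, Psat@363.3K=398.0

T = 337.4 K

Bubble-point temperature: ΣzᵢPᵢˢᵃᵗ(T) = P. Interpolate ln Pᵢˢᵃᵗ = aᵢ + bᵢ/T.
  T = 334.2 K: ΣzᵢPᵢˢᵃᵗ = 178.05 kPa
  T = 363.3 K: ΣzᵢPᵢˢᵃᵗ = 415.36 kPa
  T = 348.8 K: ΣzᵢPᵢˢᵃᵗ = 276.93 kPa
  T = 341.5 K: ΣzᵢPᵢˢᵃᵗ = 223.05 kPa
  T = 337.9 K: ΣzᵢPᵢˢᵃᵗ = 199.82 kPa
  T = 336.0 K: ΣzᵢPᵢˢᵃᵗ = 188.38 kPa
Interpolating between 336.0 K and 337.9 K gives T ≈ 337.4 K.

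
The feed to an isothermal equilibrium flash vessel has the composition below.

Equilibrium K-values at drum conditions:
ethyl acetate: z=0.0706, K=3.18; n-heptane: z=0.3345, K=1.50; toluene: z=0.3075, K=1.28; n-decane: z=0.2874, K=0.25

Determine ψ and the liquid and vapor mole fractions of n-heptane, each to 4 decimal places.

Rachford–Rice: g(ψ) = Σ zᵢ(Kᵢ−1)/(1+ψ(Kᵢ−1)) = 0.
Check two-phase: ΣzᵢKᵢ = 1.1917 > 1 and Σzᵢ/Kᵢ = 1.6350 > 1, so g(0) = 0.1917 > 0 and g(1) = -0.6350 < 0.
Newton–Raphson from ψ = 0.5:
  ψ = 0.5000: g = -0.06191, g' = -0.5627 → ψ = 0.3900
  ψ = 0.3900: g = -0.00389, g' = -0.4991 → ψ = 0.3822
Converged at ψ = 0.3822.
Compositions from xᵢ = zᵢ/(1+ψ(Kᵢ−1)), yᵢ = Kᵢxᵢ:
  ethyl acetate: x = 0.0385, y = 0.1225
  n-heptane: x = 0.2808, y = 0.4213
  toluene: x = 0.2778, y = 0.3556
  n-decane: x = 0.4029, y = 0.1007

ψ = 0.3822, x_n-heptane = 0.2808, y_n-heptane = 0.4213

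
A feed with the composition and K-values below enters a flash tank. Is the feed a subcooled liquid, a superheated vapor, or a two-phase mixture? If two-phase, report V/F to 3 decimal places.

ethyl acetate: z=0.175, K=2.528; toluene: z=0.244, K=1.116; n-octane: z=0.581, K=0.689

ΣzᵢKᵢ = 1.115; Σzᵢ/Kᵢ = 1.131.
Both exceed 1, so a two-phase solution exists.
Let ψ = V/F and solve Σ zᵢ(Kᵢ−1)/(1+ψ(Kᵢ−1)) = 0.
Newton iteration, ψ⁰ = 0.55:
  ψ = 0.550: g = -0.0461, g' = -0.205 → ψ = 0.326
  ψ = 0.326: g = 0.0048, g' = -0.255 → ψ = 0.344
  ψ = 0.344: g = 0.0001, g' = -0.249 → ψ = 0.345
Converged at ψ = 0.345.

two-phase, V/F = 0.345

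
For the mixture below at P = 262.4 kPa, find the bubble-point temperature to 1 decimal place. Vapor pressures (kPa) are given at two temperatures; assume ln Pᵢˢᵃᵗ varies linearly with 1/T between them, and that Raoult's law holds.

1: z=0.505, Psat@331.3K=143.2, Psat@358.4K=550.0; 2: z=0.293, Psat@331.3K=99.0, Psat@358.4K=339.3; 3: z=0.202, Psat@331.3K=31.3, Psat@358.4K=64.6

Bubble-point temperature: ΣzᵢPᵢˢᵃᵗ(T) = P. Interpolate ln Pᵢˢᵃᵗ = aᵢ + bᵢ/T.
  T = 331.3 K: ΣzᵢPᵢˢᵃᵗ = 107.65 kPa
  T = 358.4 K: ΣzᵢPᵢˢᵃᵗ = 390.21 kPa
  T = 344.9 K: ΣzᵢPᵢˢᵃᵗ = 210.25 kPa
  T = 351.6 K: ΣzᵢPᵢˢᵃᵗ = 287.35 kPa
  T = 348.2 K: ΣzᵢPᵢˢᵃᵗ = 245.56 kPa
  T = 349.9 K: ΣzᵢPᵢˢᵃᵗ = 265.73 kPa
Interpolating between 348.2 K and 349.9 K gives T ≈ 349.6 K.

T = 349.6 K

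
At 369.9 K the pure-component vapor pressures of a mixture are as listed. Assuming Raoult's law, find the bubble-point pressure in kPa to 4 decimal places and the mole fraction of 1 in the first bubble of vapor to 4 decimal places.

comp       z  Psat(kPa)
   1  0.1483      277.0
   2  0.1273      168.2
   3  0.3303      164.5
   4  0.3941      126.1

At the bubble point ψ → 0, so ΣzᵢKᵢ = 1 with Kᵢ = Pᵢˢᵃᵗ/P ⇒ P = ΣzᵢPᵢˢᵃᵗ.
P = 0.1483·277.0 + 0.1273·168.2 + 0.3303·164.5 + 0.3941·126.1 = 166.5213 kPa
yᵢ = zᵢPᵢˢᵃᵗ/P ⇒ y_1 = 0.1483·277.0/166.5213 = 0.2467

Pbub = 166.5213 kPa, y_1 = 0.2467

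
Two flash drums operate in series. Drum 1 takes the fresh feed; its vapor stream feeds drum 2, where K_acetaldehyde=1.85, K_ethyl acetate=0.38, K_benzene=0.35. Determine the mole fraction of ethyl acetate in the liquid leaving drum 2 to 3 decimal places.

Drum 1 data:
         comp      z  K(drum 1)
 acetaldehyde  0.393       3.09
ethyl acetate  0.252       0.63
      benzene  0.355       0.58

x_ethyl acetate (drum 2) = 0.241

Drum 1:
Newton–Raphson from ψ₁ = 0.5:
  ψ₁ = 0.500: g = 0.0985, g' = -0.563 → ψ₁ = 0.675
  ψ₁ = 0.675: g = 0.0083, g' = -0.479 → ψ₁ = 0.692
  ψ₁ = 0.692: g = 0.0000, g' = -0.474 → ψ₁ = 0.693
Converged at ψ₁ = 0.693.
Drum-1 compositions:
  acetaldehyde: x = 0.161, y = 0.496
  ethyl acetate: x = 0.339, y = 0.213
  benzene: x = 0.501, y = 0.290
Drum-2 feed = drum-1 vapor: z₂ = (0.4962, 0.2135, 0.2904).
Drum 2:
Let ψ₂ = V/F and solve Σ zᵢ(Kᵢ−1)/(1+ψ₂(Kᵢ−1)) = 0.
Feasibility: ΣzᵢKᵢ = 1.101, Σzᵢ/Kᵢ = 1.660 — both > 1, two phases present.
Newton–Raphson from ψ₂ = 0.5:
  ψ₂ = 0.500: g = -0.1754, g' = -0.618 → ψ₂ = 0.216
  ψ₂ = 0.216: g = -0.0161, g' = -0.531 → ψ₂ = 0.186
Converged at ψ₂ = 0.186.
  acetaldehyde: x = 0.429, y = 0.793
  ethyl acetate: x = 0.241, y = 0.092
  benzene: x = 0.330, y = 0.116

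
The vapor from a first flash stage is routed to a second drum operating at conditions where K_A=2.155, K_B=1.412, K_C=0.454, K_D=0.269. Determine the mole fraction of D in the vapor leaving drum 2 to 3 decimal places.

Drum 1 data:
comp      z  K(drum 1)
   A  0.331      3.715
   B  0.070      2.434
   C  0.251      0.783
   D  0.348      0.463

Drum 1:
Rachford–Rice: g(ψ₁) = Σ zᵢ(Kᵢ−1)/(1+ψ₁(Kᵢ−1)) = 0.
Check two-phase: ΣzᵢKᵢ = 1.758 > 1 and Σzᵢ/Kᵢ = 1.190 > 1, so g(0) = 0.758 > 0 and g(1) = -0.190 < 0.
Newton–Raphson from ψ₁ = 0.3:
  ψ₁ = 0.300: g = 0.2844, g' = -0.968 → ψ₁ = 0.594
  ψ₁ = 0.594: g = 0.0613, g' = -0.631 → ψ₁ = 0.691
  ψ₁ = 0.691: g = 0.0017, g' = -0.601 → ψ₁ = 0.694
Converged at ψ₁ = 0.694.
Drum-1 compositions:
  A: x = 0.115, y = 0.426
  B: x = 0.035, y = 0.085
  C: x = 0.295, y = 0.231
  D: x = 0.555, y = 0.257
Drum-2 feed = drum-1 vapor: z₂ = (0.4264, 0.0854, 0.2314, 0.2568).
Drum 2:
Let ψ₂ = V/F and solve Σ zᵢ(Kᵢ−1)/(1+ψ₂(Kᵢ−1)) = 0.
Check two-phase: ΣzᵢKᵢ = 1.214 > 1 and Σzᵢ/Kᵢ = 1.723 > 1, so g(0) = 0.214 > 0 and g(1) = -0.723 < 0.
Iterate (Newton) starting at ψ₂ = 0.42:
  ψ₂ = 0.420: g = -0.0732, g' = -0.670 → ψ₂ = 0.311
  ψ₂ = 0.311: g = -0.0015, g' = -0.649 → ψ₂ = 0.309
Converged at ψ₂ = 0.309.
  A: x = 0.314, y = 0.677
  B: x = 0.076, y = 0.107
  C: x = 0.278, y = 0.126
  D: x = 0.332, y = 0.089

y_D (drum 2) = 0.089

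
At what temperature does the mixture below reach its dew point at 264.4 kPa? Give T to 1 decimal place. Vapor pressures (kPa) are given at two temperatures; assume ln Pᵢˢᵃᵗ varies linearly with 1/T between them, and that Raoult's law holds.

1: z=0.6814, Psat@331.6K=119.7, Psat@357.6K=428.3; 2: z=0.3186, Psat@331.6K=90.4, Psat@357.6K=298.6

Dew-point temperature: Σzᵢ·P/Pᵢˢᵃᵗ(T) = 1. Interpolate ln Pᵢˢᵃᵗ = aᵢ + bᵢ/T.
  T = 331.6 K: ΣzᵢP/Pᵢˢᵃᵗ = 2.4369
  T = 357.6 K: ΣzᵢP/Pᵢˢᵃᵗ = 0.7028
  T = 344.6 K: ΣzᵢP/Pᵢˢᵃᵗ = 1.2781
  T = 351.1 K: ΣzᵢP/Pᵢˢᵃᵗ = 0.9424
  T = 347.9 K: ΣzᵢP/Pᵢˢᵃᵗ = 1.0934
  T = 349.5 K: ΣzᵢP/Pᵢˢᵃᵗ = 1.0148
Interpolating between 349.5 K and 351.1 K gives T ≈ 349.8 K.

T = 349.8 K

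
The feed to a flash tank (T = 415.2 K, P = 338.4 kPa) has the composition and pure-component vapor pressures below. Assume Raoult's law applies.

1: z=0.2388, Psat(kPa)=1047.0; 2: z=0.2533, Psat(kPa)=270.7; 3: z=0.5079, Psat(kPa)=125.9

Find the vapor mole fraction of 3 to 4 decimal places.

y_3 = 0.2048

Raoult's law: Kᵢ = Pᵢˢᵃᵗ/P = Pᵢˢᵃᵗ/338.4.
  K_1 = 1047.0/338.4 = 3.093972, K_2 = 270.7/338.4 = 0.799941, K_3 = 125.9/338.4 = 0.372045
Material balance + equilibrium reduce to Σ zᵢ(Kᵢ−1)/(1+ψ(Kᵢ−1)) = 0.
Feasibility: ΣzᵢKᵢ = 1.1304, Σzᵢ/Kᵢ = 1.7590 — both > 1, two phases present.
Newton–Raphson from ψ = 0.5:
  ψ = 0.5000: g = -0.27694, g' = -0.6880 → ψ = 0.0975
  ψ = 0.0975: g = 0.02388, g' = -0.9600 → ψ = 0.1223
  ψ = 0.1223: g = 0.00065, g' = -0.9092 → ψ = 0.1230
Converged at ψ = 0.1230.
Compositions from xᵢ = zᵢ/(1+ψ(Kᵢ−1)), yᵢ = Kᵢxᵢ:
  1: x = 0.1899, y = 0.5875
  2: x = 0.2597, y = 0.2077
  3: x = 0.5504, y = 0.2048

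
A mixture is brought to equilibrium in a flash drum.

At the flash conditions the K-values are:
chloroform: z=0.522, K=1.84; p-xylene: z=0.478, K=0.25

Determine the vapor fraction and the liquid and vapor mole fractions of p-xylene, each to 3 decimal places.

ψ = 0.127, x_p-xylene = 0.528, y_p-xylene = 0.132

Let ψ = V/F and solve Σ zᵢ(Kᵢ−1)/(1+ψ(Kᵢ−1)) = 0.
Check two-phase: ΣzᵢKᵢ = 1.080 > 1 and Σzᵢ/Kᵢ = 2.196 > 1, so g(0) = 0.080 > 0 and g(1) = -1.196 < 0.
Newton–Raphson from ψ = 0.5:
  ψ = 0.500: g = -0.2648, g' = -0.871 → ψ = 0.196
  ψ = 0.196: g = -0.0438, g' = -0.641 → ψ = 0.128
  ψ = 0.128: g = -0.0005, g' = -0.629 → ψ = 0.127
Converged at ψ = 0.127.
Compositions from xᵢ = zᵢ/(1+ψ(Kᵢ−1)), yᵢ = Kᵢxᵢ:
  chloroform: x = 0.472, y = 0.868
  p-xylene: x = 0.528, y = 0.132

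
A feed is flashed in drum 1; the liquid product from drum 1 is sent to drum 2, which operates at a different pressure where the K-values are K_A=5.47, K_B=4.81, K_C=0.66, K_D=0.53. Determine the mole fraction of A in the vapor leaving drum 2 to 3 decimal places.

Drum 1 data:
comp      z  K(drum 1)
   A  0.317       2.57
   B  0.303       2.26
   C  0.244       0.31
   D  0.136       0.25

y_A (drum 2) = 0.218

Drum 1:
Material balance + equilibrium reduce to Σ zᵢ(Kᵢ−1)/(1+ψ₁(Kᵢ−1)) = 0.
g(0) = ΣzᵢKᵢ − 1 = 0.609 and g(1) = 1 − Σzᵢ/Kᵢ = -0.589, so a root lies in (0, 1).
Newton–Raphson from ψ₁ = 0.53:
  ψ₁ = 0.530: g = 0.0658, g' = -0.905 → ψ₁ = 0.603
  ψ₁ = 0.603: g = -0.0017, g' = -0.957 → ψ₁ = 0.601
Converged at ψ₁ = 0.601.
Drum-1 compositions:
  A: x = 0.163, y = 0.419
  B: x = 0.172, y = 0.390
  C: x = 0.417, y = 0.129
  D: x = 0.248, y = 0.062
Drum-2 feed = drum-1 liquid: z₂ = (0.1631, 0.1724, 0.4169, 0.2476).
Drum 2:
Let ψ₂ = V/F and solve Σ zᵢ(Kᵢ−1)/(1+ψ₂(Kᵢ−1)) = 0.
Check two-phase: ΣzᵢKᵢ = 2.128 > 1 and Σzᵢ/Kᵢ = 1.164 > 1, so g(0) = 1.128 > 0 and g(1) = -0.164 < 0.
Newton–Raphson from ψ₂ = 0.35:
  ψ₂ = 0.350: g = 0.2657, g' = -1.096 → ψ₂ = 0.592
  ψ₂ = 0.592: g = 0.0628, g' = -0.661 → ψ₂ = 0.687
  ψ₂ = 0.687: g = 0.0037, g' = -0.589 → ψ₂ = 0.694
Converged at ψ₂ = 0.694.
  A: x = 0.040, y = 0.218
  B: x = 0.047, y = 0.228
  C: x = 0.546, y = 0.360
  D: x = 0.367, y = 0.195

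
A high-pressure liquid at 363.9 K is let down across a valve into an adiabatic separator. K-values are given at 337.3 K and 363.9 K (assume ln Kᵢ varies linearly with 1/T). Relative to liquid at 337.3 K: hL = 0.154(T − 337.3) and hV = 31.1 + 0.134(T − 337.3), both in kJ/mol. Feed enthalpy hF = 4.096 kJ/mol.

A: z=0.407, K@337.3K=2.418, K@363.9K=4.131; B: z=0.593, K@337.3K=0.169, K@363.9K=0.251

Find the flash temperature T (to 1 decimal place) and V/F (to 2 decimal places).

T = 340.2 K, V/F = 0.12

Adiabatic flash: solve Rachford–Rice at each trial T, then check hF = ψ·hV(T) + (1−ψ)·hL(T).
  T = 337.3 K: K = (2.418, 0.169), RR gives ψ = 0.072, H_out = 2.226 kJ/mol
  T = 363.9 K: K = (4.131, 0.251), RR gives ψ = 0.354, H_out = 14.917 kJ/mol
  T = 350.6 K: K = (3.193, 0.208), RR gives ψ = 0.243, H_out = 9.545 kJ/mol
  T = 344.0 K: K = (2.789, 0.188), RR gives ψ = 0.170, H_out = 6.284 kJ/mol
  T = 340.6 K: K = (2.596, 0.178), RR gives ψ = 0.124, H_out = 4.344 kJ/mol
  T = 339.0 K: K = (2.508, 0.174), RR gives ψ = 0.099, H_out = 3.350 kJ/mol
Linear interpolation between T = 339.0 (H_out = 3.350) and T = 340.6 (H_out = 4.344) on hF = 4.096 gives T ≈ 340.2 K, at which ψ = 0.12.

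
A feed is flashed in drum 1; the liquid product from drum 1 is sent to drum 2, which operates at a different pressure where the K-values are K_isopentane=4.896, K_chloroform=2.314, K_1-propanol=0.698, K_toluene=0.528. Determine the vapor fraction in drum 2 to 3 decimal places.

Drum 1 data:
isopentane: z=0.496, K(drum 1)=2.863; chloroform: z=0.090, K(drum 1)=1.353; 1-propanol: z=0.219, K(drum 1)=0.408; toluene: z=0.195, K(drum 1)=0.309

Drum 1:
Material balance + equilibrium reduce to Σ zᵢ(Kᵢ−1)/(1+ψ₁(Kᵢ−1)) = 0.
Check two-phase: ΣzᵢKᵢ = 1.691 > 1 and Σzᵢ/Kᵢ = 1.408 > 1, so g(0) = 0.691 > 0 and g(1) = -0.408 < 0.
Newton–Raphson from ψ₁ = 0.61:
  ψ₁ = 0.610: g = 0.0228, g' = -0.851 → ψ₁ = 0.637
Converged at ψ₁ = 0.637.
Drum-1 compositions:
  isopentane: x = 0.227, y = 0.650
  chloroform: x = 0.073, y = 0.099
  1-propanol: x = 0.351, y = 0.143
  toluene: x = 0.348, y = 0.108
Drum-2 feed = drum-1 liquid: z₂ = (0.2269, 0.0735, 0.3515, 0.3482).
Drum 2:
Iterate (Newton) starting at ψ₂ = 0.5:
  ψ₂ = 0.500: g = 0.0180, g' = -0.620 → ψ₂ = 0.529
  ψ₂ = 0.529: g = 0.0004, g' = -0.595 → ψ₂ = 0.530
Converged at ψ₂ = 0.530.
  isopentane: x = 0.074, y = 0.363
  chloroform: x = 0.043, y = 0.100
  1-propanol: x = 0.418, y = 0.292
  toluene: x = 0.464, y = 0.245

V/F (drum 2) = 0.530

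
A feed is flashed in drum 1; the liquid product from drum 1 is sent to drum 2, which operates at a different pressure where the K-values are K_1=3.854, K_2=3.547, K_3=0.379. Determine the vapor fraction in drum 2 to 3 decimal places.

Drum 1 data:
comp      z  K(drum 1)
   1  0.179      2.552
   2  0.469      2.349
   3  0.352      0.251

V/F (drum 2) = 0.312

Drum 1:
Let ψ₁ = V/F and solve Σ zᵢ(Kᵢ−1)/(1+ψ₁(Kᵢ−1)) = 0.
Check two-phase: ΣzᵢKᵢ = 1.647 > 1 and Σzᵢ/Kᵢ = 1.672 > 1, so g(0) = 0.647 > 0 and g(1) = -0.672 < 0.
Newton iteration, ψ₁⁰ = 0.46:
  ψ₁ = 0.460: g = 0.1503, g' = -0.931 → ψ₁ = 0.621
  ψ₁ = 0.621: g = -0.0075, g' = -1.055 → ψ₁ = 0.614
Converged at ψ₁ = 0.614.
Drum-1 compositions:
  1: x = 0.092, y = 0.234
  2: x = 0.256, y = 0.603
  3: x = 0.652, y = 0.164
Drum-2 feed = drum-1 liquid: z₂ = (0.0916, 0.2565, 0.6519).
Drum 2:
Newton–Raphson from ψ₂ = 0.54:
  ψ₂ = 0.540: g = -0.2311, g' = -0.980 → ψ₂ = 0.304
  ψ₂ = 0.304: g = 0.0091, g' = -1.124 → ψ₂ = 0.312
Converged at ψ₂ = 0.312.
  1: x = 0.048, y = 0.187
  2: x = 0.143, y = 0.507
  3: x = 0.809, y = 0.306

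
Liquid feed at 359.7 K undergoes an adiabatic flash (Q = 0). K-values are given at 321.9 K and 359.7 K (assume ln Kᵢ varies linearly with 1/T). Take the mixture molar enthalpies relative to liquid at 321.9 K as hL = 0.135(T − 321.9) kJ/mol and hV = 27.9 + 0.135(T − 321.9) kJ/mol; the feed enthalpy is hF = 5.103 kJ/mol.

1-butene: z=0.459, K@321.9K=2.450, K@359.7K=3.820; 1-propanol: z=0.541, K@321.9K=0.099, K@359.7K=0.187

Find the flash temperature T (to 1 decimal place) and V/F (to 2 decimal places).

T = 325.3 K, V/F = 0.17

Adiabatic flash: solve Rachford–Rice at each trial T, then check hF = ψ·hV(T) + (1−ψ)·hL(T).
  T = 321.9 K: K = (2.450, 0.099), RR gives ψ = 0.136, H_out = 3.804 kJ/mol
  T = 359.7 K: K = (3.820, 0.187), RR gives ψ = 0.373, H_out = 15.502 kJ/mol
  T = 340.8 K: K = (3.097, 0.138), RR gives ψ = 0.275, H_out = 10.219 kJ/mol
  T = 331.4 K: K = (2.766, 0.118), RR gives ψ = 0.214, H_out = 7.249 kJ/mol
  T = 326.6 K: K = (2.604, 0.108), RR gives ψ = 0.177, H_out = 5.579 kJ/mol
  T = 324.2 K: K = (2.525, 0.103), RR gives ψ = 0.157, H_out = 4.692 kJ/mol
Linear interpolation between T = 324.2 (H_out = 4.692) and T = 326.6 (H_out = 5.579) on hF = 5.103 gives T ≈ 325.3 K, at which ψ = 0.17.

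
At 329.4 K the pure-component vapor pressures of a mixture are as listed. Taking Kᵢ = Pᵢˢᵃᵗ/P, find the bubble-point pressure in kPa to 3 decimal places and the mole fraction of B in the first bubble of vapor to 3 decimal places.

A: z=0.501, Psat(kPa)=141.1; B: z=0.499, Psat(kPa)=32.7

Pbub = 87.008 kPa, y_B = 0.188

At the bubble point ψ → 0, so ΣzᵢKᵢ = 1 with Kᵢ = Pᵢˢᵃᵗ/P ⇒ P = ΣzᵢPᵢˢᵃᵗ.
P = 0.501·141.1 + 0.499·32.7 = 87.008 kPa
yᵢ = zᵢPᵢˢᵃᵗ/P ⇒ y_B = 0.499·32.7/87.008 = 0.188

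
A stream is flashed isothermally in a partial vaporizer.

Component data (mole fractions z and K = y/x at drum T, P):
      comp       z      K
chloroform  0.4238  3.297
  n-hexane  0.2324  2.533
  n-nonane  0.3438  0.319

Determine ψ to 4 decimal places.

Newton–Raphson from ψ = 0.65:
  ψ = 0.6500: g = 0.14885, g' = -1.0101 → ψ = 0.7974
  ψ = 0.7974: g = -0.00822, g' = -1.1529 → ψ = 0.7902
Converged at ψ = 0.7902.

ψ = 0.7902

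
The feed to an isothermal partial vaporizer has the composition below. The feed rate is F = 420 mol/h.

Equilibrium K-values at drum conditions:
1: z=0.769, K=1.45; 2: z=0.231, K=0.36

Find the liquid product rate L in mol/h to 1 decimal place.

Material balance + equilibrium reduce to Σ zᵢ(Kᵢ−1)/(1+ψ(Kᵢ−1)) = 0.
g(0) = ΣzᵢKᵢ − 1 = 0.198 and g(1) = 1 − Σzᵢ/Kᵢ = -0.172, so a root lies in (0, 1).
Binary case is linear: z₁(K₁−1)(1+ψ(K₂−1)) + z₂(K₂−1)(1+ψ(K₁−1)) = 0
⇒ ψ = [z₁(K₁−1)+z₂(K₂−1)] / [−(K₁−1)(K₂−1)] = 0.1982/0.2880 = 0.688
Then V = ψ·F = 0.6882·420 = 289.1 mol/h and L = F − V = 130.9 mol/h.

L = 130.9 mol/h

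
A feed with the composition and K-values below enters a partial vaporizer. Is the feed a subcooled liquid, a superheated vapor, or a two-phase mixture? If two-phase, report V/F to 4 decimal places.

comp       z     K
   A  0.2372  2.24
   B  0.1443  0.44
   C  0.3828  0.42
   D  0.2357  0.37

subcooled liquid

ΣzᵢKᵢ = 0.8428; Σzᵢ/Kᵢ = 1.9823.
Since ΣzᵢKᵢ < 1 the mixture is below its bubble point — single liquid phase.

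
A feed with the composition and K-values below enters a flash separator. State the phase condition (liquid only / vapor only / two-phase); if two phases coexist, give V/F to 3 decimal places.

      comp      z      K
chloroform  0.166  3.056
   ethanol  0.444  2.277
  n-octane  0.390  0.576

vapor only

ΣzᵢKᵢ = 1.743; Σzᵢ/Kᵢ = 0.926.
Since Σzᵢ/Kᵢ < 1 the mixture is above its dew point — single vapor phase.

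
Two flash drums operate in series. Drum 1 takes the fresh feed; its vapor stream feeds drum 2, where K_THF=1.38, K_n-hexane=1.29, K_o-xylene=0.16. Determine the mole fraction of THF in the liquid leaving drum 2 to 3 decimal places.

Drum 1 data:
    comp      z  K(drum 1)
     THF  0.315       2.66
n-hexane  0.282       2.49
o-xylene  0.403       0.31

x_THF (drum 2) = 0.375

Drum 1:
Let ψ₁ = V/F and solve Σ zᵢ(Kᵢ−1)/(1+ψ₁(Kᵢ−1)) = 0.
g(0) = ΣzᵢKᵢ − 1 = 0.665 and g(1) = 1 − Σzᵢ/Kᵢ = -0.532, so a root lies in (0, 1).
Iterate (Newton) starting at ψ₁ = 0.31:
  ψ₁ = 0.310: g = 0.2789, g' = -0.982 → ψ₁ = 0.594
  ψ₁ = 0.594: g = 0.0149, g' = -0.947 → ψ₁ = 0.610
Converged at ψ₁ = 0.610.
Drum-1 compositions:
  THF: x = 0.157, y = 0.416
  n-hexane: x = 0.148, y = 0.368
  o-xylene: x = 0.696, y = 0.216
Drum-2 feed = drum-1 vapor: z₂ = (0.4164, 0.3679, 0.2157).
Drum 2:
Rachford–Rice: g(ψ₂) = Σ zᵢ(Kᵢ−1)/(1+ψ₂(Kᵢ−1)) = 0.
g(0) = ΣzᵢKᵢ − 1 = 0.084 and g(1) = 1 − Σzᵢ/Kᵢ = -0.935, so a root lies in (0, 1).
Iterate (Newton) starting at ψ₂ = 0.39:
  ψ₂ = 0.390: g = -0.0358, g' = -0.407 → ψ₂ = 0.302
  ψ₂ = 0.302: g = -0.0028, g' = -0.348 → ψ₂ = 0.294
Converged at ψ₂ = 0.294.
  THF: x = 0.375, y = 0.517
  n-hexane: x = 0.339, y = 0.437
  o-xylene: x = 0.286, y = 0.046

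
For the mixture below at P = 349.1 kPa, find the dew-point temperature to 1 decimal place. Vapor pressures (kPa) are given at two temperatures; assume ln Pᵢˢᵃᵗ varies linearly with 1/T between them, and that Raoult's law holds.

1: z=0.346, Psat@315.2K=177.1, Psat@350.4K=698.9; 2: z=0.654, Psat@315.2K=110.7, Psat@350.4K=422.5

Dew-point temperature: Σzᵢ·P/Pᵢˢᵃᵗ(T) = 1. Interpolate ln Pᵢˢᵃᵗ = aᵢ + bᵢ/T.
  T = 315.2 K: ΣzᵢP/Pᵢˢᵃᵗ = 2.7445
  T = 350.4 K: ΣzᵢP/Pᵢˢᵃᵗ = 0.7132
  T = 332.8 K: ΣzᵢP/Pᵢˢᵃᵗ = 1.3501
  T = 341.6 K: ΣzᵢP/Pᵢˢᵃᵗ = 0.9732
  T = 337.2 K: ΣzᵢP/Pᵢˢᵃᵗ = 1.1438
  T = 339.4 K: ΣzᵢP/Pᵢˢᵃᵗ = 1.0545
Interpolating between 339.4 K and 341.6 K gives T ≈ 340.9 K.

T = 340.9 K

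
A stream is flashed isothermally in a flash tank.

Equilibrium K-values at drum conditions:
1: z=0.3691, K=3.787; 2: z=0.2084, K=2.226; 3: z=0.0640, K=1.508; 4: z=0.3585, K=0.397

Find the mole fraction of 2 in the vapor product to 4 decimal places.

Rachford–Rice: g(ψ) = Σ zᵢ(Kᵢ−1)/(1+ψ(Kᵢ−1)) = 0.
Feasibility: ΣzᵢKᵢ = 2.1005, Σzᵢ/Kᵢ = 1.1365 — both > 1, two phases present.
Newton–Raphson from ψ = 0.58:
  ψ = 0.5800: g = 0.23515, g' = -0.8439 → ψ = 0.8586
  ψ = 0.8586: g = 0.00201, g' = -0.8919 → ψ = 0.8609
Converged at ψ = 0.8609.
Compositions from xᵢ = zᵢ/(1+ψ(Kᵢ−1)), yᵢ = Kᵢxᵢ:
  1: x = 0.1086, y = 0.4112
  2: x = 0.1014, y = 0.2257
  3: x = 0.0445, y = 0.0671
  4: x = 0.7455, y = 0.2960

y_2 = 0.2257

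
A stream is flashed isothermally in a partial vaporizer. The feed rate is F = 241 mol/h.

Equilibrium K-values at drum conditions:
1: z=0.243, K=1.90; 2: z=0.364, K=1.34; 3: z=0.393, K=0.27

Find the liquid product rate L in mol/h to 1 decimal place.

L = 211.1 mol/h

Newton–Raphson from ψ = 0.63:
  ψ = 0.630: g = -0.2897, g' = -0.827 → ψ = 0.280
  ψ = 0.280: g = -0.0727, g' = -0.491 → ψ = 0.132
  ψ = 0.132: g = -0.0034, g' = -0.452 → ψ = 0.124
Converged at ψ = 0.124.
Then V = ψ·F = 0.1241·241 = 29.9 mol/h and L = F − V = 211.1 mol/h.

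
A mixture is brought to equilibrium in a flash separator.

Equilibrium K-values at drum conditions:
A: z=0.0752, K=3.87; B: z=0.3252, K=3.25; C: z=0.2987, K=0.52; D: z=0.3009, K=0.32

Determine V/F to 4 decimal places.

V/F = 0.4286

Rachford–Rice: g(V/F) = Σ zᵢ(Kᵢ−1)/(1+V/F(Kᵢ−1)) = 0.
g(0) = ΣzᵢKᵢ − 1 = 0.5995 and g(1) = 1 − Σzᵢ/Kᵢ = -0.6342, so a root lies in (0, 1).
Newton–Raphson from V/F = 0.31:
  V/F = 0.3100: g = 0.11755, g' = -1.0632 → V/F = 0.4206
  V/F = 0.4206: g = 0.00753, g' = -0.9427 → V/F = 0.4286
Converged at V/F = 0.4286.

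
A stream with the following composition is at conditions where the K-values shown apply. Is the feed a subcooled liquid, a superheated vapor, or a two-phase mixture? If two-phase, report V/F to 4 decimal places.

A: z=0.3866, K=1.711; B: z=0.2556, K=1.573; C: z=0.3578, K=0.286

two-phase, V/F = 0.3530

ΣzᵢKᵢ = 1.1659; Σzᵢ/Kᵢ = 1.6395.
Both exceed 1, so a two-phase solution exists.
Newton–Raphson from ψ = 0.5:
  ψ = 0.5000: g = -0.08068, g' = -0.5982 → ψ = 0.3651
  ψ = 0.3651: g = -0.00622, g' = -0.5143 → ψ = 0.3530
Converged at ψ = 0.3530.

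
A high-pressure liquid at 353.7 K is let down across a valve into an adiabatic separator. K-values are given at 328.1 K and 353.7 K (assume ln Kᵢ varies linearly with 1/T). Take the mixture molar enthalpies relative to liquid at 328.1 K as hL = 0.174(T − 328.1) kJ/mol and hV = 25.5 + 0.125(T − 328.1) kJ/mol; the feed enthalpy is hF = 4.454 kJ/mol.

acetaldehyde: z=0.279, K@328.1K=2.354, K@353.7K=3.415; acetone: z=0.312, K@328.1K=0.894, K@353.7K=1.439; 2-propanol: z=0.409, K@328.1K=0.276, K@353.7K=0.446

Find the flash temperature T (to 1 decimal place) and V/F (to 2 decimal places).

Adiabatic flash: solve Rachford–Rice at each trial T, then check hF = ψ·hV(T) + (1−ψ)·hL(T).
  T = 328.1 K: K = (2.354, 0.894, 0.276), RR gives ψ = 0.070, H_out = 1.778 kJ/mol
  T = 353.7 K: K = (3.415, 1.439, 0.446), RR gives ψ = 0.675, H_out = 20.816 kJ/mol
  T = 340.9 K: K = (2.855, 1.144, 0.354), RR gives ψ = 0.374, H_out = 11.528 kJ/mol
  T = 334.5 K: K = (2.597, 1.014, 0.313), RR gives ψ = 0.225, H_out = 6.780 kJ/mol
  T = 331.3 K: K = (2.474, 0.953, 0.294), RR gives ψ = 0.149, H_out = 4.322 kJ/mol
  T = 332.9 K: K = (2.535, 0.983, 0.304), RR gives ψ = 0.187, H_out = 5.560 kJ/mol
Linear interpolation between T = 331.3 (H_out = 4.322) and T = 332.9 (H_out = 5.560) on hF = 4.454 gives T ≈ 331.5 K, at which ψ = 0.15.

T = 331.5 K, V/F = 0.15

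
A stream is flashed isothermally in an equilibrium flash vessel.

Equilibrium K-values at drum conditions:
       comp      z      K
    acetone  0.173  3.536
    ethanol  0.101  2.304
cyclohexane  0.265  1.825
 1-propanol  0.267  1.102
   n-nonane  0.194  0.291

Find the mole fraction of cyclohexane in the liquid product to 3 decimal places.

Iterate (Newton) starting at V/F = 0.5:
  V/F = 0.500: g = 0.2408, g' = -0.606 → V/F = 0.897
  V/F = 0.897: g = -0.0328, g' = -0.939 → V/F = 0.862
  V/F = 0.862: g = -0.0015, g' = -0.857 → V/F = 0.861
Converged at V/F = 0.861.
Compositions from xᵢ = zᵢ/(1+V/F(Kᵢ−1)), yᵢ = Kᵢxᵢ:
  acetone: x = 0.054, y = 0.192
  ethanol: x = 0.048, y = 0.110
  cyclohexane: x = 0.155, y = 0.283
  1-propanol: x = 0.245, y = 0.270
  n-nonane: x = 0.498, y = 0.145

x_cyclohexane = 0.155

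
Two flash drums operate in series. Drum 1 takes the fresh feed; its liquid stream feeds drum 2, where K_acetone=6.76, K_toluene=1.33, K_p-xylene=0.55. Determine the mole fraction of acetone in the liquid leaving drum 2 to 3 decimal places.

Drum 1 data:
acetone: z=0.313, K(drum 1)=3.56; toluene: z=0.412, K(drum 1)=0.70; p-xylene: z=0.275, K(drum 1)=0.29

Drum 1:
Rachford–Rice: g(ψ₁) = Σ zᵢ(Kᵢ−1)/(1+ψ₁(Kᵢ−1)) = 0.
Check two-phase: ΣzᵢKᵢ = 1.482 > 1 and Σzᵢ/Kᵢ = 1.625 > 1, so g(0) = 0.482 > 0 and g(1) = -0.625 < 0.
Newton–Raphson from ψ₁ = 0.5:
  ψ₁ = 0.500: g = -0.0967, g' = -0.779 → ψ₁ = 0.376
  ψ₁ = 0.376: g = 0.0027, g' = -0.838 → ψ₁ = 0.379
Converged at ψ₁ = 0.379.
Drum-1 compositions:
  acetone: x = 0.159, y = 0.565
  toluene: x = 0.465, y = 0.325
  p-xylene: x = 0.376, y = 0.109
Drum-2 feed = drum-1 liquid: z₂ = (0.1588, 0.4649, 0.3763).
Drum 2:
Let ψ₂ = V/F and solve Σ zᵢ(Kᵢ−1)/(1+ψ₂(Kᵢ−1)) = 0.
Feasibility: ΣzᵢKᵢ = 1.899, Σzᵢ/Kᵢ = 1.057 — both > 1, two phases present.
Iterate (Newton) starting at ψ₂ = 0.5:
  ψ₂ = 0.500: g = 0.1490, g' = -0.514 → ψ₂ = 0.790
  ψ₂ = 0.790: g = 0.0239, g' = -0.386 → ψ₂ = 0.852
Converged at ψ₂ = 0.852.
  acetone: x = 0.027, y = 0.182
  toluene: x = 0.363, y = 0.483
  p-xylene: x = 0.610, y = 0.336

x_acetone (drum 2) = 0.027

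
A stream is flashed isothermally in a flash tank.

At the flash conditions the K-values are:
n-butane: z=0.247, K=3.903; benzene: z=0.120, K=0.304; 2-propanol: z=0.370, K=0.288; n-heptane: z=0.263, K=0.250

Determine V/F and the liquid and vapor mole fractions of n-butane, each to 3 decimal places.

Rachford–Rice: g(V/F) = Σ zᵢ(Kᵢ−1)/(1+V/F(Kᵢ−1)) = 0.
Check two-phase: ΣzᵢKᵢ = 1.173 > 1 and Σzᵢ/Kᵢ = 2.795 > 1, so g(0) = 0.173 > 0 and g(1) = -1.795 < 0.
Newton–Raphson from V/F = 0.56:
  V/F = 0.560: g = -0.6420, g' = -1.417 → V/F = 0.107
  V/F = 0.107: g = -0.0424, g' = -1.675 → V/F = 0.081
  V/F = 0.081: g = 0.0016, g' = -1.806 → V/F = 0.082
Converged at V/F = 0.082.
Compositions from xᵢ = zᵢ/(1+V/F(Kᵢ−1)), yᵢ = Kᵢxᵢ:
  n-butane: x = 0.199, y = 0.778
  benzene: x = 0.127, y = 0.039
  2-propanol: x = 0.393, y = 0.113
  n-heptane: x = 0.280, y = 0.070

V/F = 0.082, x_n-butane = 0.199, y_n-butane = 0.778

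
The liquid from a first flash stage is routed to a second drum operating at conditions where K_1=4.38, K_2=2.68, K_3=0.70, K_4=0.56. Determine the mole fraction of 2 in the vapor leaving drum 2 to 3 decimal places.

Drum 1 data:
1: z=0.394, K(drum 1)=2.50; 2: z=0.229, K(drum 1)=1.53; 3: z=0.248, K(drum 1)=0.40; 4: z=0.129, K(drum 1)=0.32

y_2 (drum 2) = 0.198

Drum 1:
Newton iteration, ψ₁⁰ = 0.42:
  ψ₁ = 0.420: g = 0.1401, g' = -0.653 → ψ₁ = 0.635
  ψ₁ = 0.635: g = -0.0010, g' = -0.686 → ψ₁ = 0.633
Converged at ψ₁ = 0.633.
Drum-1 compositions:
  1: x = 0.202, y = 0.505
  2: x = 0.171, y = 0.262
  3: x = 0.400, y = 0.160
  4: x = 0.227, y = 0.072
Drum-2 feed = drum-1 liquid: z₂ = (0.2021, 0.1715, 0.3999, 0.2265).
Drum 2:
Material balance + equilibrium reduce to Σ zᵢ(Kᵢ−1)/(1+ψ₂(Kᵢ−1)) = 0.
g(0) = ΣzᵢKᵢ − 1 = 0.751 and g(1) = 1 − Σzᵢ/Kᵢ = -0.086, so a root lies in (0, 1).
Iterate (Newton) starting at ψ₂ = 0.6:
  ψ₂ = 0.600: g = 0.0873, g' = -0.506 → ψ₂ = 0.772
  ψ₂ = 0.772: g = 0.0074, g' = -0.430 → ψ₂ = 0.790
Converged at ψ₂ = 0.790.
  1: x = 0.055, y = 0.241
  2: x = 0.074, y = 0.198
  3: x = 0.524, y = 0.367
  4: x = 0.347, y = 0.194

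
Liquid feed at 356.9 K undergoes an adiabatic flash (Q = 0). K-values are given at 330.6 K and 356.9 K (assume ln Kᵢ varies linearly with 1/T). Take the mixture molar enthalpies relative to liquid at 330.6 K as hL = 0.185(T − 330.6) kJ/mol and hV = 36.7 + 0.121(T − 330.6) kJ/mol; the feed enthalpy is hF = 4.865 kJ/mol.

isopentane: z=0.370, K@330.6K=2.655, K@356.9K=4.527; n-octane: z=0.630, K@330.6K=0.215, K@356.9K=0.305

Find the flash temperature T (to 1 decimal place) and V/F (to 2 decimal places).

Adiabatic flash: solve Rachford–Rice at each trial T, then check hF = ψ·hV(T) + (1−ψ)·hL(T).
  T = 330.6 K: K = (2.655, 0.215), RR gives ψ = 0.091, H_out = 3.328 kJ/mol
  T = 356.9 K: K = (4.527, 0.305), RR gives ψ = 0.354, H_out = 17.253 kJ/mol
  T = 343.8 K: K = (3.506, 0.258), RR gives ψ = 0.247, H_out = 11.307 kJ/mol
  T = 337.2 K: K = (3.059, 0.236), RR gives ψ = 0.178, H_out = 7.690 kJ/mol
  T = 333.9 K: K = (2.852, 0.225), RR gives ψ = 0.137, H_out = 5.626 kJ/mol
  T = 332.2 K: K = (2.749, 0.220), RR gives ψ = 0.114, H_out = 4.475 kJ/mol
Linear interpolation between T = 332.2 (H_out = 4.475) and T = 333.9 (H_out = 5.626) on hF = 4.865 gives T ≈ 332.8 K, at which ψ = 0.12.

T = 332.8 K, V/F = 0.12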